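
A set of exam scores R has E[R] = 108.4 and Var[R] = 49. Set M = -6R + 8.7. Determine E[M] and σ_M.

E[M] = -641.7, σ_M = 42

M = -6R + 8.7 is linear with a = -6, b = 8.7.
E[M] = a·E[R] + b = (-6)·108.4 + 8.7 = -641.7.
σ_R = √49 = 7.
σ_M = |a|·σ_R = |-6|·7 = 42.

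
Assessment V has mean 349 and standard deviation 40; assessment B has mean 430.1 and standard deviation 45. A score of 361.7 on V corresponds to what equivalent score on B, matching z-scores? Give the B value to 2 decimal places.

z = (361.7 − 349)/40 = 0.3175.
B = 430.1 + z·45 = 430.1 + (361.7 − 349)·45/40 ≈ 444.39.

B = 444.39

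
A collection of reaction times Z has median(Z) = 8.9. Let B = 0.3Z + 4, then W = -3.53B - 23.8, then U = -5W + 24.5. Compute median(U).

median(B) = 0.3·8.9 + 4 = 6.67.
median(W) = (-3.53)·6.67 + (-23.8) = -47.3451.
median(U) = (-5)·(-47.3451) + 24.5 = 261.2255.

median(U) = 261.2255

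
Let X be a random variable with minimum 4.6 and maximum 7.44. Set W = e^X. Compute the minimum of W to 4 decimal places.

e^X is increasing on this domain, so min(W) comes from min(X) = 4.6: min(W) = exp(4.6) ≈ 99.4843.

min(W) = 99.4843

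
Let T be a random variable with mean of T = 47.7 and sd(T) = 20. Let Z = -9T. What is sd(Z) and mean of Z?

sd(Z) = 180, mean of Z = -429.3

Z = -9T is linear with a = -9, b = 0.
sd(Z) = |a|·sd(T) = |-9|·20 = 180.
mean of Z = a·mean of T + b = (-9)·47.7 = -429.3.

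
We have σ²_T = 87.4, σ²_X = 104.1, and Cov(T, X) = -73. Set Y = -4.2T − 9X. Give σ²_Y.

σ²_Y = a²·σ²_T + b²·σ²_X + 2ab·Cov(T, X) with a = -4.2, b = -9.
= (-4.2)²·87.4 + (-9)²·104.1 + 2·(-4.2)·(-9)·(-73)
= 1541.736 + 8432.1 + (-5518.8) = 4455.036.

σ²_Y = 4455.036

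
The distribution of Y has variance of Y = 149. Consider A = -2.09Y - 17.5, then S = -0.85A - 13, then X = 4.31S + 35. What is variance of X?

variance of A = (-2.09)²·149 = 650.8469.
variance of S = (-0.85)²·650.8469 = 470.23688525.
variance of X = 4.31²·470.23688525 = 8735.167404092525.

variance of X = 8735.167404092525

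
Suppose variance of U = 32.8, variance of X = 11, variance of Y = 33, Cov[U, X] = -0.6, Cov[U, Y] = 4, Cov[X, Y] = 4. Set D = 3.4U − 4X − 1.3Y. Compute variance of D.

variance of D = 633.498

variance of D = a²·variance of U + b²·variance of X + c²·variance of Y + 2ab·Cov[U, X] + 2ac·Cov[U, Y] + 2bc·Cov[X, Y], with a = 3.4, b = -4, c = -1.3.
= 379.168 + 176 + 55.77 + 16.32 + (-35.36) + 41.6
= 633.498.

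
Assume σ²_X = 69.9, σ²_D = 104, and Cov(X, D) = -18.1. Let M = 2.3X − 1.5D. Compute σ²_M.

σ²_M = 728.661

σ²_M = a²·σ²_X + b²·σ²_D + 2ab·Cov(X, D) with a = 2.3, b = -1.5.
= 2.3²·69.9 + (-1.5)²·104 + 2·2.3·(-1.5)·(-18.1)
= 369.771 + 234 + 124.89 = 728.661.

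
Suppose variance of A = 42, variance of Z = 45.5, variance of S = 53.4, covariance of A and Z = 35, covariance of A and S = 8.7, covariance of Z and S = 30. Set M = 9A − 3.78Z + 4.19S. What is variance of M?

variance of M = 2314.07994

variance of M = a²·variance of A + b²·variance of Z + c²·variance of S + 2ab·covariance of A and Z + 2ac·covariance of A and S + 2bc·covariance of Z and S, with a = 9, b = -3.78, c = 4.19.
= 3402 + 650.1222 + 937.49574 + (-2381.4) + 656.154 + (-950.292)
= 2314.07994.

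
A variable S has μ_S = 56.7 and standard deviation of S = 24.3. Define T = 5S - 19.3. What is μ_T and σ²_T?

μ_T = 264.2, σ²_T = 14762.25

T = 5S - 19.3 is linear with a = 5, b = -19.3.
μ_T = a·μ_S + b = 5·56.7 + (-19.3) = 264.2.
σ²_S = 24.3² = 590.49.
σ²_T = a²·σ²_S = 5²·590.49 = 14762.25 (the additive constant -19.3 does not affect variance).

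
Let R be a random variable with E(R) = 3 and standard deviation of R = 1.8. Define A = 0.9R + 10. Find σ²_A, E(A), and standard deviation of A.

A = 0.9R + 10 is linear with a = 0.9, b = 10.
σ²_R = 1.8² = 3.24.
σ²_A = a²·σ²_R = 0.9²·3.24 = 2.6244 (the additive constant 10 does not affect variance).
E(A) = a·E(R) + b = 0.9·3 + 10 = 12.7.
standard deviation of A = |a|·standard deviation of R = |0.9|·1.8 = 1.62.

σ²_A = 2.6244, E(A) = 12.7, standard deviation of A = 1.62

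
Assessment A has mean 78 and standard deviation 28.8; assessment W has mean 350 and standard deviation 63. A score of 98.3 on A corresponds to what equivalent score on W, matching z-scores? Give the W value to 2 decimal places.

W = 394.41

z = (98.3 − 78)/28.8 ≈ 0.7049.
W = 350 + z·63 = 350 + (98.3 − 78)·63/28.8 ≈ 394.41.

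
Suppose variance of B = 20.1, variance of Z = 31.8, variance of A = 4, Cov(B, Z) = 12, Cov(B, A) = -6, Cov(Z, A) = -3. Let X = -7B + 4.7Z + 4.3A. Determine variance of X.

variance of X = a²·variance of B + b²·variance of Z + c²·variance of A + 2ab·Cov(B, Z) + 2ac·Cov(B, A) + 2bc·Cov(Z, A), with a = -7, b = 4.7, c = 4.3.
= 984.9 + 702.462 + 73.96 + (-789.6) + 361.2 + (-121.26)
= 1211.662.

variance of X = 1211.662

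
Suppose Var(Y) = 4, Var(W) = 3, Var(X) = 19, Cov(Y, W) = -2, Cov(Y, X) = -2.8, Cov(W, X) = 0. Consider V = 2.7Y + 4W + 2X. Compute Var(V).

Var(V) = 79.72

Var(V) = a²·Var(Y) + b²·Var(W) + c²·Var(X) + 2ab·Cov(Y, W) + 2ac·Cov(Y, X) + 2bc·Cov(W, X), with a = 2.7, b = 4, c = 2.
= 29.16 + 48 + 76 + (-43.2) + (-30.24) + 0
= 79.72.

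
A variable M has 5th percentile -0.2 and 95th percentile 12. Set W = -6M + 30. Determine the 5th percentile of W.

5th percentile of W = -42

Since a = -6 < 0 the transformation is decreasing, reversing order: the 5th percentile of W corresponds to the 95th percentile of M.
So P_{5}(W) = a·P_{95}(M) + b = (-6)·12 + 30 = -42.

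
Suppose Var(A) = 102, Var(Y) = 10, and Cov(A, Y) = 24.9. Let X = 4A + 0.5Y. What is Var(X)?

Var(X) = a²·Var(A) + b²·Var(Y) + 2ab·Cov(A, Y) with a = 4, b = 0.5.
= 4²·102 + 0.5²·10 + 2·4·0.5·24.9
= 1632 + 2.5 + 99.6 = 1734.1.

Var(X) = 1734.1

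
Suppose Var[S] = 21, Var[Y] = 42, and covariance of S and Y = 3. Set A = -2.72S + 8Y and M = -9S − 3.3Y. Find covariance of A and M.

covariance of A and M = -783.792

By bilinearity, covariance of A and M = ac·Var[S] + bd·Var[Y] + (ad+bc)·covariance of S and Y, with a=-2.72, b=8, c=-9, d=-3.3.
ac·Var[S] = (-2.72)·(-9)·21 = 514.08
bd·Var[Y] = 8·(-3.3)·42 = -1108.8
(ad+bc)·covariance of S and Y = (-63.024)·3 = -189.072
covariance of A and M = 514.08 + (-1108.8) + (-189.072) = -783.792.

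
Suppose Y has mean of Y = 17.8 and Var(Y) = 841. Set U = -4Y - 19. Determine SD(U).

SD(U) = 116

U = -4Y - 19 is linear with a = -4, b = -19.
SD(Y) = √841 = 29.
SD(U) = |a|·SD(Y) = |-4|·29 = 116.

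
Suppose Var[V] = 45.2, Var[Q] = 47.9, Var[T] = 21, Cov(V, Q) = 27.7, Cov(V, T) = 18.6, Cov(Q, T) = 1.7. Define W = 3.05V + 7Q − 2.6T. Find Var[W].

Var[W] = 3735.447

Var[W] = a²·Var[V] + b²·Var[Q] + c²·Var[T] + 2ab·Cov(V, Q) + 2ac·Cov(V, T) + 2bc·Cov(Q, T), with a = 3.05, b = 7, c = -2.6.
= 420.473 + 2347.1 + 141.96 + 1182.79 + (-294.996) + (-61.88)
= 3735.447.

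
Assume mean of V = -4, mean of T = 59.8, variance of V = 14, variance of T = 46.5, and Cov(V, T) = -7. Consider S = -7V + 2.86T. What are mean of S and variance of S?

mean of S = 199.028, variance of S = 1346.6314

mean of S = (-7)·mean of V + 2.86·mean of T = (-7)·(-4) + 2.86·59.8 = 199.028.
variance of S = a²·variance of V + b²·variance of T + 2ab·Cov(V, T) with a = -7, b = 2.86.
= (-7)²·14 + 2.86²·46.5 + 2·(-7)·2.86·(-7)
= 686 + 380.3514 + 280.28 = 1346.6314.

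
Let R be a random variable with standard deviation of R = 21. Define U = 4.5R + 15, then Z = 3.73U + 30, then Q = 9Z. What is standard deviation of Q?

standard deviation of U = |4.5|·21 = 94.5.
standard deviation of Z = |3.73|·94.5 = 352.485.
standard deviation of Q = |9|·352.485 = 3172.365.

standard deviation of Q = 3172.365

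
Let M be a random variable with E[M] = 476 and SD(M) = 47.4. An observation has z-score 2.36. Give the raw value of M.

M = E[M] + z·SD(M) = 476 + 2.36·47.4 = 587.864.

M = 587.864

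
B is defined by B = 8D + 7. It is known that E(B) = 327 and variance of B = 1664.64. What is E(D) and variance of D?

From B = 8D + 7: E(B) = a·E(D) + b, so E(D) = (E(B) − b)/a = (327 − 7)/8 = 40.
variance of B = a²·variance of D, so variance of D = 1664.64/8² = 26.01.

E(D) = 40, variance of D = 26.01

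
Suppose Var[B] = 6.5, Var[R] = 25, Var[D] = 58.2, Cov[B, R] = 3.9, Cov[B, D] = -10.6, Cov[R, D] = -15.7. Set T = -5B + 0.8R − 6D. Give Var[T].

Var[T] = 1757.22

Var[T] = a²·Var[B] + b²·Var[R] + c²·Var[D] + 2ab·Cov[B, R] + 2ac·Cov[B, D] + 2bc·Cov[R, D], with a = -5, b = 0.8, c = -6.
= 162.5 + 16 + 2095.2 + (-31.2) + (-636) + 150.72
= 1757.22.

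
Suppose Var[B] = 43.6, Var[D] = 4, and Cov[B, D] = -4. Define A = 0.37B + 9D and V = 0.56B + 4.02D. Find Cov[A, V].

Cov[A, V] = 127.64432

By bilinearity, Cov[A, V] = ac·Var[B] + bd·Var[D] + (ad+bc)·Cov[B, D], with a=0.37, b=9, c=0.56, d=4.02.
ac·Var[B] = 0.37·0.56·43.6 = 9.03392
bd·Var[D] = 9·4.02·4 = 144.72
(ad+bc)·Cov[B, D] = (6.5274)·(-4) = -26.1096
Cov[A, V] = 9.03392 + 144.72 + (-26.1096) = 127.64432.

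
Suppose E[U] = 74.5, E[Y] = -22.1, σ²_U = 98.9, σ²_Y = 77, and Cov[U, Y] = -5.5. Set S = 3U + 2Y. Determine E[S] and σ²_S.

E[S] = 3·E[U] + 2·E[Y] = 3·74.5 + 2·(-22.1) = 179.3.
σ²_S = a²·σ²_U + b²·σ²_Y + 2ab·Cov[U, Y] with a = 3, b = 2.
= 3²·98.9 + 2²·77 + 2·3·2·(-5.5)
= 890.1 + 308 + (-66) = 1132.1.

E[S] = 179.3, σ²_S = 1132.1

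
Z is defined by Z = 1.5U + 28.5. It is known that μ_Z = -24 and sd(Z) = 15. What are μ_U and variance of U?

From Z = 1.5U + 28.5: μ_Z = a·μ_U + b, so μ_U = (μ_Z − b)/a = (-24 − 28.5)/1.5 = -35.
variance of Z = 15² = 225.
variance of Z = a²·variance of U, so variance of U = 225/1.5² = 100.

μ_U = -35, variance of U = 100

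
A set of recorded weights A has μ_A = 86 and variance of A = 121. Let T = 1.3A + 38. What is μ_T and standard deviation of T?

T = 1.3A + 38 is linear with a = 1.3, b = 38.
μ_T = a·μ_A + b = 1.3·86 + 38 = 149.8.
standard deviation of A = √121 = 11.
standard deviation of T = |a|·standard deviation of A = |1.3|·11 = 14.3.

μ_T = 149.8, standard deviation of T = 14.3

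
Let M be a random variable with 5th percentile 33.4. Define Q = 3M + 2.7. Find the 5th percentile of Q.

5th percentile of Q = 102.9

Since a = 3 > 0 the transformation is increasing, so the 5th percentile of Q = a·(P_{5} of M) + b = 3·33.4 + 2.7 = 102.9.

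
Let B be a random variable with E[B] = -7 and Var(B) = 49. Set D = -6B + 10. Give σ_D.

σ_D = 42

D = -6B + 10 is linear with a = -6, b = 10.
σ_B = √49 = 7.
σ_D = |a|·σ_B = |-6|·7 = 42.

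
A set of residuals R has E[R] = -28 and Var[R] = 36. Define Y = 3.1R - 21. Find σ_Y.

Y = 3.1R - 21 is linear with a = 3.1, b = -21.
σ_R = √36 = 6.
σ_Y = |a|·σ_R = |3.1|·6 = 18.6.

σ_Y = 18.6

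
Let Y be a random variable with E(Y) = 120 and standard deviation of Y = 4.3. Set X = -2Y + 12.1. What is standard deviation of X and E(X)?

standard deviation of X = 8.6, E(X) = -227.9

X = -2Y + 12.1 is linear with a = -2, b = 12.1.
standard deviation of X = |a|·standard deviation of Y = |-2|·4.3 = 8.6.
E(X) = a·E(Y) + b = (-2)·120 + 12.1 = -227.9.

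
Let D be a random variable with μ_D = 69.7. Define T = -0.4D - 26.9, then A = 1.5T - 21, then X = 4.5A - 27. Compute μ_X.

μ_X = -491.265

μ_T = (-0.4)·69.7 + (-26.9) = -54.78.
μ_A = 1.5·(-54.78) + (-21) = -103.17.
μ_X = 4.5·(-103.17) + (-27) = -491.265.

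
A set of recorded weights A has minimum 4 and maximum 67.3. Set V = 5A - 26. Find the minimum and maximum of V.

a = 5 > 0, so min(V) = a·min(A)+b = 5·4 + (-26) = -6 and max(V) = 5·67.3 + (-26) = 310.5.

min(V) = -6, max(V) = 310.5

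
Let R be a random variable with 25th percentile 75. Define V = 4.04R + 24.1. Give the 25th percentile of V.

25th percentile of V = 327.1

Since a = 4.04 > 0 the transformation is increasing, so the 25th percentile of V = a·(P_{25} of R) + b = 4.04·75 + 24.1 = 327.1.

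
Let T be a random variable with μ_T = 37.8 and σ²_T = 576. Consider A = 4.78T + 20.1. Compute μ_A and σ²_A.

A = 4.78T + 20.1 is linear with a = 4.78, b = 20.1.
μ_A = a·μ_T + b = 4.78·37.8 + 20.1 = 200.784.
σ²_A = a²·σ²_T = 4.78²·576 = 13160.6784 (the additive constant 20.1 does not affect variance).

μ_A = 200.784, σ²_A = 13160.6784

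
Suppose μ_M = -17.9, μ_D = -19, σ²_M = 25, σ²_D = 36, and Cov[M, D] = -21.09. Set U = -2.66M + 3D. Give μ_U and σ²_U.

μ_U = (-2.66)·μ_M + 3·μ_D = (-2.66)·(-17.9) + 3·(-19) = -9.386.
σ²_U = a²·σ²_M + b²·σ²_D + 2ab·Cov[M, D] with a = -2.66, b = 3.
= (-2.66)²·25 + 3²·36 + 2·(-2.66)·3·(-21.09)
= 176.89 + 324 + 336.5964 = 837.4864.

μ_U = -9.386, σ²_U = 837.4864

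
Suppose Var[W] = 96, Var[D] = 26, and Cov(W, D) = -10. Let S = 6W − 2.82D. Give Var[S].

Var[S] = 4001.1624

Var[S] = a²·Var[W] + b²·Var[D] + 2ab·Cov(W, D) with a = 6, b = -2.82.
= 6²·96 + (-2.82)²·26 + 2·6·(-2.82)·(-10)
= 3456 + 206.7624 + 338.4 = 4001.1624.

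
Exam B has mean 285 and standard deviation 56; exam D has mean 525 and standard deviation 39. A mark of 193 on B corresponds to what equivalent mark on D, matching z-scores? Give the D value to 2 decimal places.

D = 460.93

z = (193 − 285)/56 ≈ -1.6429.
D = 525 + z·39 = 525 + (193 − 285)·39/56 ≈ 460.93.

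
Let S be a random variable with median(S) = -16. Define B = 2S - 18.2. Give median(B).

A linear map preserves order up to sign, so median(B) = a·median(S) + b = 2·(-16) + (-18.2) = -50.2.

median(B) = -50.2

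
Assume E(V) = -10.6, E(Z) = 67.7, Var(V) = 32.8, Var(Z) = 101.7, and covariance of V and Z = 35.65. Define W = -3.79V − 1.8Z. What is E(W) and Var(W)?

E(W) = -81.686, Var(W) = 1287.05908

E(W) = (-3.79)·E(V) + (-1.8)·E(Z) = (-3.79)·(-10.6) + (-1.8)·67.7 = -81.686.
Var(W) = a²·Var(V) + b²·Var(Z) + 2ab·covariance of V and Z with a = -3.79, b = -1.8.
= (-3.79)²·32.8 + (-1.8)²·101.7 + 2·(-3.79)·(-1.8)·35.65
= 471.14248 + 329.508 + 486.4086 = 1287.05908.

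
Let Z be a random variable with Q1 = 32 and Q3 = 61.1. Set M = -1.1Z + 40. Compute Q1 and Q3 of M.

a = -1.1 < 0 reverses order: Q1(M) comes from Q3(Z), Q3(M) from Q1(Z).
Q1(M) = (-1.1)·61.1 + 40 = -27.21; Q3(M) = (-1.1)·32 + 40 = 4.8.

Q1(M) = -27.21, Q3(M) = 4.8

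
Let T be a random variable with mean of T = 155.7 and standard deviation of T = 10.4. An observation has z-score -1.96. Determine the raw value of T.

T = mean of T + z·standard deviation of T = 155.7 + (-1.96)·10.4 = 135.316.

T = 135.316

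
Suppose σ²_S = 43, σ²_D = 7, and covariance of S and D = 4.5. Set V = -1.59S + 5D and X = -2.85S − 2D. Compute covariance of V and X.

covariance of V and X = 75.0395

By bilinearity, covariance of V and X = ac·σ²_S + bd·σ²_D + (ad+bc)·covariance of S and D, with a=-1.59, b=5, c=-2.85, d=-2.
ac·σ²_S = (-1.59)·(-2.85)·43 = 194.8545
bd·σ²_D = 5·(-2)·7 = -70
(ad+bc)·covariance of S and D = (-11.07)·4.5 = -49.815
covariance of V and X = 194.8545 + (-70) + (-49.815) = 75.0395.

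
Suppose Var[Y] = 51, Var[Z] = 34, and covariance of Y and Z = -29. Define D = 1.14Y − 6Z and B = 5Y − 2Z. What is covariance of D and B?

By bilinearity, covariance of D and B = ac·Var[Y] + bd·Var[Z] + (ad+bc)·covariance of Y and Z, with a=1.14, b=-6, c=5, d=-2.
ac·Var[Y] = 1.14·5·51 = 290.7
bd·Var[Z] = (-6)·(-2)·34 = 408
(ad+bc)·covariance of Y and Z = (-32.28)·(-29) = 936.12
covariance of D and B = 290.7 + 408 + 936.12 = 1634.82.

covariance of D and B = 1634.82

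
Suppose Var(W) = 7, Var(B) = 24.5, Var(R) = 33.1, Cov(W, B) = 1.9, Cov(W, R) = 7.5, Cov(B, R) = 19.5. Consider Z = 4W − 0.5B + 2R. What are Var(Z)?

Var(Z) = a²·Var(W) + b²·Var(B) + c²·Var(R) + 2ab·Cov(W, B) + 2ac·Cov(W, R) + 2bc·Cov(B, R), with a = 4, b = -0.5, c = 2.
= 112 + 6.125 + 132.4 + (-7.6) + 120 + (-39)
= 323.925.

Var(Z) = 323.925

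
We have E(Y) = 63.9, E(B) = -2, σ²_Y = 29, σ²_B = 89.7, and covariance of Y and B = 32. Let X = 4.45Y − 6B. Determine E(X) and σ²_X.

E(X) = 4.45·E(Y) + (-6)·E(B) = 4.45·63.9 + (-6)·(-2) = 296.355.
σ²_X = a²·σ²_Y + b²·σ²_B + 2ab·covariance of Y and B with a = 4.45, b = -6.
= 4.45²·29 + (-6)²·89.7 + 2·4.45·(-6)·32
= 574.2725 + 3229.2 + (-1708.8) = 2094.6725.

E(X) = 296.355, σ²_X = 2094.6725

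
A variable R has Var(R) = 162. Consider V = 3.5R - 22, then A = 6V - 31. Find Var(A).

Var(A) = 71442

Var(V) = 3.5²·162 = 1984.5.
Var(A) = 6²·1984.5 = 71442.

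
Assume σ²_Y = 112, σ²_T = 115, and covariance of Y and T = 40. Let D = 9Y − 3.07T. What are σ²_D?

σ²_D = a²·σ²_Y + b²·σ²_T + 2ab·covariance of Y and T with a = 9, b = -3.07.
= 9²·112 + (-3.07)²·115 + 2·9·(-3.07)·40
= 9072 + 1083.8635 + (-2210.4) = 7945.4635.

σ²_D = 7945.4635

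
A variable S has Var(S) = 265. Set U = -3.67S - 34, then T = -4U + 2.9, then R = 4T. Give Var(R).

Var(U) = (-3.67)²·265 = 3569.2585.
Var(T) = (-4)²·3569.2585 = 57108.136.
Var(R) = 4²·57108.136 = 913730.176.

Var(R) = 913730.176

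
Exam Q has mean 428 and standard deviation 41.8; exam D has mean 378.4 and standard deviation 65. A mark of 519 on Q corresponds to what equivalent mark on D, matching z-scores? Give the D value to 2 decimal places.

D = 519.91

z = (519 − 428)/41.8 ≈ 2.177.
D = 378.4 + z·65 = 378.4 + (519 − 428)·65/41.8 ≈ 519.91.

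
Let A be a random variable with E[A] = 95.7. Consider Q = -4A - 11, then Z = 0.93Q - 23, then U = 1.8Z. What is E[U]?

E[U] = -700.6212

E[Q] = (-4)·95.7 + (-11) = -393.8.
E[Z] = 0.93·(-393.8) + (-23) = -389.234.
E[U] = 1.8·(-389.234) = -700.6212.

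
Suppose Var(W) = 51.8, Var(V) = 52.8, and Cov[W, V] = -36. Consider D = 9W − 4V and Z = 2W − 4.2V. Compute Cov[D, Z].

Cov[D, Z] = 3468.24

By bilinearity, Cov[D, Z] = ac·Var(W) + bd·Var(V) + (ad+bc)·Cov[W, V], with a=9, b=-4, c=2, d=-4.2.
ac·Var(W) = 9·2·51.8 = 932.4
bd·Var(V) = (-4)·(-4.2)·52.8 = 887.04
(ad+bc)·Cov[W, V] = (-45.8)·(-36) = 1648.8
Cov[D, Z] = 932.4 + 887.04 + 1648.8 = 3468.24.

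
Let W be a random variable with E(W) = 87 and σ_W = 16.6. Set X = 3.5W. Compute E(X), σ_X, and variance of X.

E(X) = 304.5, σ_X = 58.1, variance of X = 3375.61

X = 3.5W is linear with a = 3.5, b = 0.
E(X) = a·E(W) + b = 3.5·87 = 304.5.
σ_X = |a|·σ_W = |3.5|·16.6 = 58.1.
variance of W = 16.6² = 275.56.
variance of X = a²·variance of W = 3.5²·275.56 = 3375.61.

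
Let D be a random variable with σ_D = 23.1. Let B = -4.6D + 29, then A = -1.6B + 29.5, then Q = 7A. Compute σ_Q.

σ_Q = 1190.112

σ_B = |-4.6|·23.1 = 106.26.
σ_A = |-1.6|·106.26 = 170.016.
σ_Q = |7|·170.016 = 1190.112.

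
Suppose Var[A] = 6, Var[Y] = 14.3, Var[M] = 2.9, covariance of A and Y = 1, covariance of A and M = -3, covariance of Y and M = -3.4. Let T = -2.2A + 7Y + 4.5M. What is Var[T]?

Var[T] = a²·Var[A] + b²·Var[Y] + c²·Var[M] + 2ab·covariance of A and Y + 2ac·covariance of A and M + 2bc·covariance of Y and M, with a = -2.2, b = 7, c = 4.5.
= 29.04 + 700.7 + 58.725 + (-30.8) + 59.4 + (-214.2)
= 602.865.

Var[T] = 602.865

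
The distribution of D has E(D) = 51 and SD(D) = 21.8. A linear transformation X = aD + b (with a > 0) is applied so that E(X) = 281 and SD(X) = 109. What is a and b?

a = 5, b = 26

SD(X) = a·SD(D) (a > 0), so a = 109/21.8 = 5.
E(X) = a·E(D) + b, so b = 281 − 5·51 = 26.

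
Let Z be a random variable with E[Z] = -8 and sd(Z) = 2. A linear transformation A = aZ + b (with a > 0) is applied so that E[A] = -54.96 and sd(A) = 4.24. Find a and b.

sd(A) = a·sd(Z) (a > 0), so a = 4.24/2 = 2.12.
E[A] = a·E[Z] + b, so b = -54.96 − 2.12·(-8) = -38.

a = 2.12, b = -38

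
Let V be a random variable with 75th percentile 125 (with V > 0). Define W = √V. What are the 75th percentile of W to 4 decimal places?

75th percentile of W = 11.1803

√V is increasing, so P_{75}(W) = g(P_{75}(V)) ≈ 11.1803.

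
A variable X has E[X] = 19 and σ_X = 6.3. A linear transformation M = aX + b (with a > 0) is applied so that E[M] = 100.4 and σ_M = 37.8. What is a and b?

a = 6, b = -13.6

σ_M = a·σ_X (a > 0), so a = 37.8/6.3 = 6.
E[M] = a·E[X] + b, so b = 100.4 − 6·19 = -13.6.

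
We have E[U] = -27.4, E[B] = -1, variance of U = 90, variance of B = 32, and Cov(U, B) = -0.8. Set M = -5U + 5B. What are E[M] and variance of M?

E[M] = 132, variance of M = 3090

E[M] = (-5)·E[U] + 5·E[B] = (-5)·(-27.4) + 5·(-1) = 132.
variance of M = a²·variance of U + b²·variance of B + 2ab·Cov(U, B) with a = -5, b = 5.
= (-5)²·90 + 5²·32 + 2·(-5)·5·(-0.8)
= 2250 + 800 + 40 = 3090.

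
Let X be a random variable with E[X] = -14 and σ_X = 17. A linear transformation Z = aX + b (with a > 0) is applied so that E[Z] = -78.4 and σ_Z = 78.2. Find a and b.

σ_Z = a·σ_X (a > 0), so a = 78.2/17 = 4.6.
E[Z] = a·E[X] + b, so b = -78.4 − 4.6·(-14) = -14.

a = 4.6, b = -14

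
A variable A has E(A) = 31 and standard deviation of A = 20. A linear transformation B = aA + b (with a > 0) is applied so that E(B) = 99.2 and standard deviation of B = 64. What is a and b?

a = 3.2, b = 0

standard deviation of B = a·standard deviation of A (a > 0), so a = 64/20 = 3.2.
E(B) = a·E(A) + b, so b = 99.2 − 3.2·31 = 0.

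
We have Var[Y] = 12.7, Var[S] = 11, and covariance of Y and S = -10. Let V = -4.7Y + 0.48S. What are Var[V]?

Var[V] = 328.1974

Var[V] = a²·Var[Y] + b²·Var[S] + 2ab·covariance of Y and S with a = -4.7, b = 0.48.
= (-4.7)²·12.7 + 0.48²·11 + 2·(-4.7)·0.48·(-10)
= 280.543 + 2.5344 + 45.12 = 328.1974.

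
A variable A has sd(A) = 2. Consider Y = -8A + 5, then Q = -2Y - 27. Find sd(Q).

sd(Q) = 32

sd(Y) = |-8|·2 = 16.
sd(Q) = |-2|·16 = 32.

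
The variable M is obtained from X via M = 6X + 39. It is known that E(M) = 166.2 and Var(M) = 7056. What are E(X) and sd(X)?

E(X) = 21.2, sd(X) = 14

From M = 6X + 39: E(M) = a·E(X) + b, so E(X) = (E(M) − b)/a = (166.2 − 39)/6 = 21.2.
sd(M) = √7056 = 84.
sd(M) = |a|·sd(X), so sd(X) = 84/|6| = 14.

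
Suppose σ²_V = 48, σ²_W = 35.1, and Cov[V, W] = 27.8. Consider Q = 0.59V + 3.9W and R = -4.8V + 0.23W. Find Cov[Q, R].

By bilinearity, Cov[Q, R] = ac·σ²_V + bd·σ²_W + (ad+bc)·Cov[V, W], with a=0.59, b=3.9, c=-4.8, d=0.23.
ac·σ²_V = 0.59·(-4.8)·48 = -135.936
bd·σ²_W = 3.9·0.23·35.1 = 31.4847
(ad+bc)·Cov[V, W] = (-18.5843)·27.8 = -516.64354
Cov[Q, R] = -135.936 + 31.4847 + (-516.64354) = -621.09484.

Cov[Q, R] = -621.09484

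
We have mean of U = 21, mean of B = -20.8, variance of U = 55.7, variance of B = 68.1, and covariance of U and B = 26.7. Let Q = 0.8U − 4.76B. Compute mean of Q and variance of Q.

mean of Q = 0.8·mean of U + (-4.76)·mean of B = 0.8·21 + (-4.76)·(-20.8) = 115.808.
variance of Q = a²·variance of U + b²·variance of B + 2ab·covariance of U and B with a = 0.8, b = -4.76.
= 0.8²·55.7 + (-4.76)²·68.1 + 2·0.8·(-4.76)·26.7
= 35.648 + 1542.98256 + (-203.3472) = 1375.28336.

mean of Q = 115.808, variance of Q = 1375.28336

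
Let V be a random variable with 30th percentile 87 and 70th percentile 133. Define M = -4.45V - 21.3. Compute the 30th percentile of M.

30th percentile of M = -613.15

Since a = -4.45 < 0 the transformation is decreasing, reversing order: the 30th percentile of M corresponds to the 70th percentile of V.
So P_{30}(M) = a·P_{70}(V) + b = (-4.45)·133 + (-21.3) = -613.15.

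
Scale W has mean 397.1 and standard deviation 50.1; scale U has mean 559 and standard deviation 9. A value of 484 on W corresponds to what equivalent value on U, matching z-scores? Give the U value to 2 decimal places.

U = 574.61

z = (484 − 397.1)/50.1 ≈ 1.7345.
U = 559 + z·9 = 559 + (484 − 397.1)·9/50.1 ≈ 574.61.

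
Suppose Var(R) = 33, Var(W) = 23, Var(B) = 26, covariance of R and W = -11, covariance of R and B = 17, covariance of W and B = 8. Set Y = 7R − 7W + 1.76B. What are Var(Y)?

Var(Y) = 4124.2976

Var(Y) = a²·Var(R) + b²·Var(W) + c²·Var(B) + 2ab·covariance of R and W + 2ac·covariance of R and B + 2bc·covariance of W and B, with a = 7, b = -7, c = 1.76.
= 1617 + 1127 + 80.5376 + 1078 + 418.88 + (-197.12)
= 4124.2976.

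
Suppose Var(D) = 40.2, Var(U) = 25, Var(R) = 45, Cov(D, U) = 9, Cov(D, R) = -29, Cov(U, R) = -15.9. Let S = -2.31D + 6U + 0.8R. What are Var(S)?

Var(S) = 848.37522

Var(S) = a²·Var(D) + b²·Var(U) + c²·Var(R) + 2ab·Cov(D, U) + 2ac·Cov(D, R) + 2bc·Cov(U, R), with a = -2.31, b = 6, c = 0.8.
= 214.51122 + 900 + 28.8 + (-249.48) + 107.184 + (-152.64)
= 848.37522.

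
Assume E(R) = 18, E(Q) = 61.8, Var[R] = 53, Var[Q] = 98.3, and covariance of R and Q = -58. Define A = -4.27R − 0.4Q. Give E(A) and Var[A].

E(A) = (-4.27)·E(R) + (-0.4)·E(Q) = (-4.27)·18 + (-0.4)·61.8 = -101.58.
Var[A] = a²·Var[R] + b²·Var[Q] + 2ab·covariance of R and Q with a = -4.27, b = -0.4.
= (-4.27)²·53 + (-0.4)²·98.3 + 2·(-4.27)·(-0.4)·(-58)
= 966.3437 + 15.728 + (-198.128) = 783.9437.

E(A) = -101.58, Var[A] = 783.9437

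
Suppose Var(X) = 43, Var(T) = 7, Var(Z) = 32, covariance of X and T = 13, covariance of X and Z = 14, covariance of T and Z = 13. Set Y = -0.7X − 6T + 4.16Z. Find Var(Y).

Var(Y) = a²·Var(X) + b²·Var(T) + c²·Var(Z) + 2ab·covariance of X and T + 2ac·covariance of X and Z + 2bc·covariance of T and Z, with a = -0.7, b = -6, c = 4.16.
= 21.07 + 252 + 553.7792 + 109.2 + (-81.536) + (-648.96)
= 205.5532.

Var(Y) = 205.5532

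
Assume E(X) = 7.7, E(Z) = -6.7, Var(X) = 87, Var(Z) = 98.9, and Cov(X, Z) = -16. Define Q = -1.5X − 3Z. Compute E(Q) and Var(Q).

E(Q) = 8.55, Var(Q) = 941.85

E(Q) = (-1.5)·E(X) + (-3)·E(Z) = (-1.5)·7.7 + (-3)·(-6.7) = 8.55.
Var(Q) = a²·Var(X) + b²·Var(Z) + 2ab·Cov(X, Z) with a = -1.5, b = -3.
= (-1.5)²·87 + (-3)²·98.9 + 2·(-1.5)·(-3)·(-16)
= 195.75 + 890.1 + (-144) = 941.85.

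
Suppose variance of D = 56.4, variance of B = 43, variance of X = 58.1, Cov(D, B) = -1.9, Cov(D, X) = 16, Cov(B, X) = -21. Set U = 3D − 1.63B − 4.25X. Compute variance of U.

variance of U = a²·variance of D + b²·variance of B + c²·variance of X + 2ab·Cov(D, B) + 2ac·Cov(D, X) + 2bc·Cov(B, X), with a = 3, b = -1.63, c = -4.25.
= 507.6 + 114.2467 + 1049.43125 + 18.582 + (-408) + (-290.955)
= 990.90495.

variance of U = 990.90495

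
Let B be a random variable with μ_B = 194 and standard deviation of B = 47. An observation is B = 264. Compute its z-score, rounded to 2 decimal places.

z = 1.49

z = (B − μ_B) / standard deviation of B = (264 − 194) / 47 ≈ 1.49.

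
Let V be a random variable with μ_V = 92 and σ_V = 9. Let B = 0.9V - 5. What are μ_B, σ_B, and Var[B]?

B = 0.9V - 5 is linear with a = 0.9, b = -5.
μ_B = a·μ_V + b = 0.9·92 + (-5) = 77.8.
σ_B = |a|·σ_V = |0.9|·9 = 8.1.
Var[V] = 9² = 81.
Var[B] = a²·Var[V] = 0.9²·81 = 65.61 (the additive constant -5 does not affect variance).

μ_B = 77.8, σ_B = 8.1, Var[B] = 65.61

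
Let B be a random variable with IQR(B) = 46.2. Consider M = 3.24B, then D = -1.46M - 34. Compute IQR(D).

IQR(D) = 218.54448

IQR(M) = |3.24|·46.2 = 149.688.
IQR(D) = |-1.46|·149.688 = 218.54448.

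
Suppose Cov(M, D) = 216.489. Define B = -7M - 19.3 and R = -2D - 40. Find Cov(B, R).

Cov(B, R) = 3030.846

Cov(B, R) = a·c·Cov(M, D) = (-7)·(-2)·216.489 = 3030.846. Additive constants drop out.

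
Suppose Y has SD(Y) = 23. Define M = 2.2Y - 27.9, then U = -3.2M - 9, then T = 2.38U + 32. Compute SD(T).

SD(T) = 385.3696

SD(M) = |2.2|·23 = 50.6.
SD(U) = |-3.2|·50.6 = 161.92.
SD(T) = |2.38|·161.92 = 385.3696.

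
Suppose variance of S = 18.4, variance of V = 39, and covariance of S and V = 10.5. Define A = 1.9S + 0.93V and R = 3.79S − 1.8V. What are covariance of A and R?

By bilinearity, covariance of A and R = ac·variance of S + bd·variance of V + (ad+bc)·covariance of S and V, with a=1.9, b=0.93, c=3.79, d=-1.8.
ac·variance of S = 1.9·3.79·18.4 = 132.4984
bd·variance of V = 0.93·(-1.8)·39 = -65.286
(ad+bc)·covariance of S and V = (0.1047)·10.5 = 1.09935
covariance of A and R = 132.4984 + (-65.286) + 1.09935 = 68.31175.

covariance of A and R = 68.31175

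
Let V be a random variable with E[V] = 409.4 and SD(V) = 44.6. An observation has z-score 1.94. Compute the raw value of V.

V = E[V] + z·SD(V) = 409.4 + 1.94·44.6 = 495.924.

V = 495.924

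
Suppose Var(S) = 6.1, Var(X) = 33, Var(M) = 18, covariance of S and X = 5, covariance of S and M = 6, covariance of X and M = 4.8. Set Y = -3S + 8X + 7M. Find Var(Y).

Var(Y) = a²·Var(S) + b²·Var(X) + c²·Var(M) + 2ab·covariance of S and X + 2ac·covariance of S and M + 2bc·covariance of X and M, with a = -3, b = 8, c = 7.
= 54.9 + 2112 + 882 + (-240) + (-252) + 537.6
= 3094.5.

Var(Y) = 3094.5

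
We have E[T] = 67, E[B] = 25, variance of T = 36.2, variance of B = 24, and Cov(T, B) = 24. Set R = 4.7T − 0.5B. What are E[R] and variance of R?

E[R] = 4.7·E[T] + (-0.5)·E[B] = 4.7·67 + (-0.5)·25 = 302.4.
variance of R = a²·variance of T + b²·variance of B + 2ab·Cov(T, B) with a = 4.7, b = -0.5.
= 4.7²·36.2 + (-0.5)²·24 + 2·4.7·(-0.5)·24
= 799.658 + 6 + (-112.8) = 692.858.

E[R] = 302.4, variance of R = 692.858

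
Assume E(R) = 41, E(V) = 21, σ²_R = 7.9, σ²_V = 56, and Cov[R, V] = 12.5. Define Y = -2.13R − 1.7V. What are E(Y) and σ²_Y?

E(Y) = -123.03, σ²_Y = 288.20651

E(Y) = (-2.13)·E(R) + (-1.7)·E(V) = (-2.13)·41 + (-1.7)·21 = -123.03.
σ²_Y = a²·σ²_R + b²·σ²_V + 2ab·Cov[R, V] with a = -2.13, b = -1.7.
= (-2.13)²·7.9 + (-1.7)²·56 + 2·(-2.13)·(-1.7)·12.5
= 35.84151 + 161.84 + 90.525 = 288.20651.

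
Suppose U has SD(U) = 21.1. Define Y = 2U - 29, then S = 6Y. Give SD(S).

SD(S) = 253.2

SD(Y) = |2|·21.1 = 42.2.
SD(S) = |6|·42.2 = 253.2.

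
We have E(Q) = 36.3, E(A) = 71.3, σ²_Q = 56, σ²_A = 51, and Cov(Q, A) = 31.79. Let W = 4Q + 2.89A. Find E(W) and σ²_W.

E(W) = 351.257, σ²_W = 2056.9419

E(W) = 4·E(Q) + 2.89·E(A) = 4·36.3 + 2.89·71.3 = 351.257.
σ²_W = a²·σ²_Q + b²·σ²_A + 2ab·Cov(Q, A) with a = 4, b = 2.89.
= 4²·56 + 2.89²·51 + 2·4·2.89·31.79
= 896 + 425.9571 + 734.9848 = 2056.9419.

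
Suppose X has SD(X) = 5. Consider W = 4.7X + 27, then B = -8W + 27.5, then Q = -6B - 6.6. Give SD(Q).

SD(Q) = 1128

SD(W) = |4.7|·5 = 23.5.
SD(B) = |-8|·23.5 = 188.
SD(Q) = |-6|·188 = 1128.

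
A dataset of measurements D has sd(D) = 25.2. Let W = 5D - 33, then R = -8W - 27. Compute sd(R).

sd(W) = |5|·25.2 = 126.
sd(R) = |-8|·126 = 1008.

sd(R) = 1008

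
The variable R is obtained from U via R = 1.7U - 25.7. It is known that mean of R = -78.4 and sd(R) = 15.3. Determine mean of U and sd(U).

From R = 1.7U - 25.7: mean of R = a·mean of U + b, so mean of U = (mean of R − b)/a = (-78.4 − (-25.7))/1.7 = -31.
sd(R) = |a|·sd(U), so sd(U) = 15.3/|1.7| = 9.

mean of U = -31, sd(U) = 9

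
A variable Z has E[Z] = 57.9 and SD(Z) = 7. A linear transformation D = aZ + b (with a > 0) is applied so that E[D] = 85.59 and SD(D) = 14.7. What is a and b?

SD(D) = a·SD(Z) (a > 0), so a = 14.7/7 = 2.1.
E[D] = a·E[Z] + b, so b = 85.59 − 2.1·57.9 = -36.

a = 2.1, b = -36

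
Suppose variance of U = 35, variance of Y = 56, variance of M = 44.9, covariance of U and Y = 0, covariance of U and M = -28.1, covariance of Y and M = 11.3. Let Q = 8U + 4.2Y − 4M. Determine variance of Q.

variance of Q = 5364.96

variance of Q = a²·variance of U + b²·variance of Y + c²·variance of M + 2ab·covariance of U and Y + 2ac·covariance of U and M + 2bc·covariance of Y and M, with a = 8, b = 4.2, c = -4.
= 2240 + 987.84 + 718.4 + 0 + 1798.4 + (-379.68)
= 5364.96.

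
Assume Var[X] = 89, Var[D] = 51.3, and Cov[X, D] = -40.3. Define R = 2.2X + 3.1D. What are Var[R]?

Var[R] = 374.061

Var[R] = a²·Var[X] + b²·Var[D] + 2ab·Cov[X, D] with a = 2.2, b = 3.1.
= 2.2²·89 + 3.1²·51.3 + 2·2.2·3.1·(-40.3)
= 430.76 + 492.993 + (-549.692) = 374.061.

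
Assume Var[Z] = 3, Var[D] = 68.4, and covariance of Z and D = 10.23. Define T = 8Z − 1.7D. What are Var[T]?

Var[T] = 111.42

Var[T] = a²·Var[Z] + b²·Var[D] + 2ab·covariance of Z and D with a = 8, b = -1.7.
= 8²·3 + (-1.7)²·68.4 + 2·8·(-1.7)·10.23
= 192 + 197.676 + (-278.256) = 111.42.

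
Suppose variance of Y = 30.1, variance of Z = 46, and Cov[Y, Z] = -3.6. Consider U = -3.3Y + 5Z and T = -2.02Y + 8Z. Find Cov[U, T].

Cov[U, T] = 2172.0466

By bilinearity, Cov[U, T] = ac·variance of Y + bd·variance of Z + (ad+bc)·Cov[Y, Z], with a=-3.3, b=5, c=-2.02, d=8.
ac·variance of Y = (-3.3)·(-2.02)·30.1 = 200.6466
bd·variance of Z = 5·8·46 = 1840
(ad+bc)·Cov[Y, Z] = (-36.5)·(-3.6) = 131.4
Cov[U, T] = 200.6466 + 1840 + 131.4 = 2172.0466.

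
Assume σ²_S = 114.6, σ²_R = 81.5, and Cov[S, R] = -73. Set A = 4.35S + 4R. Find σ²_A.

σ²_A = a²·σ²_S + b²·σ²_R + 2ab·Cov[S, R] with a = 4.35, b = 4.
= 4.35²·114.6 + 4²·81.5 + 2·4.35·4·(-73)
= 2168.5185 + 1304 + (-2540.4) = 932.1185.

σ²_A = 932.1185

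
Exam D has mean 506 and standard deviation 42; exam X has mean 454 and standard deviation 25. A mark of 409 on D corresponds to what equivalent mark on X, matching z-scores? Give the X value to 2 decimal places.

z = (409 − 506)/42 ≈ -2.3095.
X = 454 + z·25 = 454 + (409 − 506)·25/42 ≈ 396.26.

X = 396.26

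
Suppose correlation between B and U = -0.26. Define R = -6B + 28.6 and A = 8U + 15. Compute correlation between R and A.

correlation between R and A = 0.26

Linear rescalings preserve |correlation|; the slopes -6 and 8 have opposite signs, so the correlation flips sign: correlation between R and A = −correlation between B and U = 0.26.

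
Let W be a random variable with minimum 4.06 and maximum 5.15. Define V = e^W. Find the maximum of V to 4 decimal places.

max(V) = 172.4315

e^W is increasing on this domain, so max(V) comes from max(W) = 5.15: max(V) = exp(5.15) ≈ 172.4315.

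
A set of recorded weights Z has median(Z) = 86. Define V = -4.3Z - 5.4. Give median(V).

median(V) = -375.2

A linear map preserves order up to sign, so median(V) = a·median(Z) + b = (-4.3)·86 + (-5.4) = -375.2.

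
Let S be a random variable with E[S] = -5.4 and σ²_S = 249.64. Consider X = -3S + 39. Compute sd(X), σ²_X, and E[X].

sd(X) = 47.4, σ²_X = 2246.76, E[X] = 55.2

X = -3S + 39 is linear with a = -3, b = 39.
sd(S) = √249.64 = 15.8.
sd(X) = |a|·sd(S) = |-3|·15.8 = 47.4.
σ²_X = a²·σ²_S = (-3)²·249.64 = 2246.76 (the additive constant 39 does not affect variance).
E[X] = a·E[S] + b = (-3)·(-5.4) + 39 = 55.2.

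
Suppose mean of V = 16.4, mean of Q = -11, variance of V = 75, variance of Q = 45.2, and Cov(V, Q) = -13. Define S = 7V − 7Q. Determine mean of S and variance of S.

mean of S = 191.8, variance of S = 7163.8

mean of S = 7·mean of V + (-7)·mean of Q = 7·16.4 + (-7)·(-11) = 191.8.
variance of S = a²·variance of V + b²·variance of Q + 2ab·Cov(V, Q) with a = 7, b = -7.
= 7²·75 + (-7)²·45.2 + 2·7·(-7)·(-13)
= 3675 + 2214.8 + 1274 = 7163.8.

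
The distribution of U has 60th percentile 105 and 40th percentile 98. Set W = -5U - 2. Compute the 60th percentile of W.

Since a = -5 < 0 the transformation is decreasing, reversing order: the 60th percentile of W corresponds to the 40th percentile of U.
So P_{60}(W) = a·P_{40}(U) + b = (-5)·98 + (-2) = -492.

60th percentile of W = -492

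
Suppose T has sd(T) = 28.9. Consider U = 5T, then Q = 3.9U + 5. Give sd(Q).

sd(U) = |5|·28.9 = 144.5.
sd(Q) = |3.9|·144.5 = 563.55.

sd(Q) = 563.55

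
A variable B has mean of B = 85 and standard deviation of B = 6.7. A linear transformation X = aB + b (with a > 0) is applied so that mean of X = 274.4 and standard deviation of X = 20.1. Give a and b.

standard deviation of X = a·standard deviation of B (a > 0), so a = 20.1/6.7 = 3.
mean of X = a·mean of B + b, so b = 274.4 − 3·85 = 19.4.

a = 3, b = 19.4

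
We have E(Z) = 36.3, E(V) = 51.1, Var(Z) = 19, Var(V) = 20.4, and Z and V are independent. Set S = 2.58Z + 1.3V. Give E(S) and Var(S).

E(S) = 2.58·E(Z) + 1.3·E(V) = 2.58·36.3 + 1.3·51.1 = 160.084.
Var(S) = a²·Var(Z) + b²·Var(V) + 2ab·Cov[Z, V] with a = 2.58, b = 1.3.
Independence gives Cov[Z, V] = 0.
= 2.58²·19 + 1.3²·20.4 + 2·2.58·1.3·0
= 126.4716 + 34.476 + 0 = 160.9476.

E(S) = 160.084, Var(S) = 160.9476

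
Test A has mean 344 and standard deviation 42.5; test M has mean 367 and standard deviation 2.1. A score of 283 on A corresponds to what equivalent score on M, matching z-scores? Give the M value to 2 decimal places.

z = (283 − 344)/42.5 ≈ -1.4353.
M = 367 + z·2.1 = 367 + (283 − 344)·2.1/42.5 ≈ 363.99.

M = 363.99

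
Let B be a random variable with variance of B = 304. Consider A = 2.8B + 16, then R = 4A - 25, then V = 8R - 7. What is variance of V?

variance of V = 2440560.64

variance of A = 2.8²·304 = 2383.36.
variance of R = 4²·2383.36 = 38133.76.
variance of V = 8²·38133.76 = 2440560.64.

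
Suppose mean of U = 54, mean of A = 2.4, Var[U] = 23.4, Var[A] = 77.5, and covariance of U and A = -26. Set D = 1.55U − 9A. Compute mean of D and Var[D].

mean of D = 62.1, Var[D] = 7059.1185

mean of D = 1.55·mean of U + (-9)·mean of A = 1.55·54 + (-9)·2.4 = 62.1.
Var[D] = a²·Var[U] + b²·Var[A] + 2ab·covariance of U and A with a = 1.55, b = -9.
= 1.55²·23.4 + (-9)²·77.5 + 2·1.55·(-9)·(-26)
= 56.2185 + 6277.5 + 725.4 = 7059.1185.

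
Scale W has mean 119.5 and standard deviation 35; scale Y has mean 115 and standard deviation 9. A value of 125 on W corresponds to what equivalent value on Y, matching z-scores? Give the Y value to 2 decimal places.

z = (125 − 119.5)/35 ≈ 0.1571.
Y = 115 + z·9 = 115 + (125 − 119.5)·9/35 ≈ 116.41.

Y = 116.41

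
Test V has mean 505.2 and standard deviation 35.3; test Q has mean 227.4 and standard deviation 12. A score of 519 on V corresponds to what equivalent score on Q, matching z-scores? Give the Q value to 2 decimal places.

z = (519 − 505.2)/35.3 ≈ 0.3909.
Q = 227.4 + z·12 = 227.4 + (519 − 505.2)·12/35.3 ≈ 232.09.

Q = 232.09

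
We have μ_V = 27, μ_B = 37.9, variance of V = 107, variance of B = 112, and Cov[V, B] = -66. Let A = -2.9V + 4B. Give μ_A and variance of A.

μ_A = (-2.9)·μ_V + 4·μ_B = (-2.9)·27 + 4·37.9 = 73.3.
variance of A = a²·variance of V + b²·variance of B + 2ab·Cov[V, B] with a = -2.9, b = 4.
= (-2.9)²·107 + 4²·112 + 2·(-2.9)·4·(-66)
= 899.87 + 1792 + 1531.2 = 4223.07.

μ_A = 73.3, variance of A = 4223.07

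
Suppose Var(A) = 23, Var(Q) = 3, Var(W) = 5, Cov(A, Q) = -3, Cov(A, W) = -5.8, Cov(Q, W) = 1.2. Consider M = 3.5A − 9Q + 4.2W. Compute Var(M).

Var(M) = 540.71

Var(M) = a²·Var(A) + b²·Var(Q) + c²·Var(W) + 2ab·Cov(A, Q) + 2ac·Cov(A, W) + 2bc·Cov(Q, W), with a = 3.5, b = -9, c = 4.2.
= 281.75 + 243 + 88.2 + 189 + (-170.52) + (-90.72)
= 540.71.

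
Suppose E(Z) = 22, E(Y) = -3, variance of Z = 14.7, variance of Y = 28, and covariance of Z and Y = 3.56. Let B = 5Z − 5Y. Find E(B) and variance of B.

E(B) = 125, variance of B = 889.5

E(B) = 5·E(Z) + (-5)·E(Y) = 5·22 + (-5)·(-3) = 125.
variance of B = a²·variance of Z + b²·variance of Y + 2ab·covariance of Z and Y with a = 5, b = -5.
= 5²·14.7 + (-5)²·28 + 2·5·(-5)·3.56
= 367.5 + 700 + (-178) = 889.5.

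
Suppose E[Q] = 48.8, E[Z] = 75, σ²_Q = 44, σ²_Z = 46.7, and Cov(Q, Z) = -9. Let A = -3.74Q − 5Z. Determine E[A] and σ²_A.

E[A] = (-3.74)·E[Q] + (-5)·E[Z] = (-3.74)·48.8 + (-5)·75 = -557.512.
σ²_A = a²·σ²_Q + b²·σ²_Z + 2ab·Cov(Q, Z) with a = -3.74, b = -5.
= (-3.74)²·44 + (-5)²·46.7 + 2·(-3.74)·(-5)·(-9)
= 615.4544 + 1167.5 + (-336.6) = 1446.3544.

E[A] = -557.512, σ²_A = 1446.3544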